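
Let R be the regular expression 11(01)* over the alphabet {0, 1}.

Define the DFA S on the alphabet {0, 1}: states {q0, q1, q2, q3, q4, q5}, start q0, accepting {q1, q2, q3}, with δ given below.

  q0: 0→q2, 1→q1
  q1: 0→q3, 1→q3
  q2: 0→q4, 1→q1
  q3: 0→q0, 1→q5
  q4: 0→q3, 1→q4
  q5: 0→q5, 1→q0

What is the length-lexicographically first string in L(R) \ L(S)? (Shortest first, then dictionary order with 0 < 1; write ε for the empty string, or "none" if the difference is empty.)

110101

The string 110101 is accepted by R but not by S.
No shorter string lies in the difference, and 110101 is the lexicographically first length-6 string in L(R) \ L(S).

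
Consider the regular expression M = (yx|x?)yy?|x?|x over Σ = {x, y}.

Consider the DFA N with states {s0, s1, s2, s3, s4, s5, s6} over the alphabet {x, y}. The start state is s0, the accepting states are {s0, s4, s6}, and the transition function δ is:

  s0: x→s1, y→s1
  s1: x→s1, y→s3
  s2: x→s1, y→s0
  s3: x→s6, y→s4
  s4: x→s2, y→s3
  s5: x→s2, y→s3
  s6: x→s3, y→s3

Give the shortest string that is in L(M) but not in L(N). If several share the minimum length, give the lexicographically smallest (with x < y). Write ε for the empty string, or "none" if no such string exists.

x

The string x is accepted by M but not by N.
No shorter string lies in the difference, and x is the lexicographically first length-1 string in L(M) \ L(N).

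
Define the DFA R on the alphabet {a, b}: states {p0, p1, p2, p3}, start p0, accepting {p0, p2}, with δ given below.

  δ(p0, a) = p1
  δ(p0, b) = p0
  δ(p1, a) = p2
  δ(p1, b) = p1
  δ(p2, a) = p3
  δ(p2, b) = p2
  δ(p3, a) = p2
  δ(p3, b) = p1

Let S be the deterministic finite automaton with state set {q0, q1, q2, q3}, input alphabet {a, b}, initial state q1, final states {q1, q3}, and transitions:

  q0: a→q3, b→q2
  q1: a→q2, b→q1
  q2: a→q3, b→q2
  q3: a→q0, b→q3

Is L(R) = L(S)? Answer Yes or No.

Exploring the product automaton R × S from the start pair (p0, q1), following both machines on each input symbol, reaches 4 state pairs: (p0, q1), (p1, q2), (p2, q3), (p3, q0).
R accepts in {p0, p2} and S accepts in {q1, q3}. In every reachable pair the two components are either both accepting — (p0, q1), (p2, q3) — or both non-accepting, so no string is accepted by exactly one of the machines: L(R) \ L(S) and L(S) \ L(R) are both empty.
Hence every string is accepted by R iff it is accepted by S, and the two languages coincide.

Yes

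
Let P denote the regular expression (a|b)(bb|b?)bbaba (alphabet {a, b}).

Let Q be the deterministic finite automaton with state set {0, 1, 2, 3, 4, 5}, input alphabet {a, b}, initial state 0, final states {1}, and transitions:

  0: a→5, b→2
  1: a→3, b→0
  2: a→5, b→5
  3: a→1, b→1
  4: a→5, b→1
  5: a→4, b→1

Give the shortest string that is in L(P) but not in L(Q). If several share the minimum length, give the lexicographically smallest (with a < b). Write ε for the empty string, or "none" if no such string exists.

abbaba

The string abbaba is accepted by P but not by Q.
No shorter string lies in the difference, and abbaba is the lexicographically first length-6 string in L(P) \ L(Q).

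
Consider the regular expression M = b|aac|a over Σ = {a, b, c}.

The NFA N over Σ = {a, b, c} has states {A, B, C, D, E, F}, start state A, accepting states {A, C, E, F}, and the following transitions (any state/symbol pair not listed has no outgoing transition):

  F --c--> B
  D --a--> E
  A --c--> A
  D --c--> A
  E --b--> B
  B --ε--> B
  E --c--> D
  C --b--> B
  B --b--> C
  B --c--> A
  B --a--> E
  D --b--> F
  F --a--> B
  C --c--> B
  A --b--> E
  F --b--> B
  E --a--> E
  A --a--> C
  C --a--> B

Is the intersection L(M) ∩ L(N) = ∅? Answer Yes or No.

The string a is accepted by both M and N.
Hence L(M) ∩ L(N) ≠ ∅.

No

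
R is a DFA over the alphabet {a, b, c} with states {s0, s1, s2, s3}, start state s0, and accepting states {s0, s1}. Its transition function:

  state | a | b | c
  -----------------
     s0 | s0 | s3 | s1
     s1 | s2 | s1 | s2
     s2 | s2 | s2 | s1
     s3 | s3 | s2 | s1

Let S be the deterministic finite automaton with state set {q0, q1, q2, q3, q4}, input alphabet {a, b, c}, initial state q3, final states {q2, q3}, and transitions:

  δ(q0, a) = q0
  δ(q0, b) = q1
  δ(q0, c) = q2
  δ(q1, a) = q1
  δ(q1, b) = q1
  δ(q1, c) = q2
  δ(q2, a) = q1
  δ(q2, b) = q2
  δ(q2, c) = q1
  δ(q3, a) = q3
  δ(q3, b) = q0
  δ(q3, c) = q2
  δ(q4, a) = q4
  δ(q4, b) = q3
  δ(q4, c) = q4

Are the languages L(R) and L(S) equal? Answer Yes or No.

Yes

Exploring the product automaton R × S from the start pair (s0, q3), following both machines on each input symbol, reaches 4 state pairs: (s0, q3), (s3, q0), (s1, q2), (s2, q1).
R accepts in {s0, s1} and S accepts in {q2, q3}. In every reachable pair the two components are either both accepting — (s0, q3), (s1, q2) — or both non-accepting, so no string is accepted by exactly one of the machines: L(R) \ L(S) and L(S) \ L(R) are both empty.
Hence every string is accepted by R iff it is accepted by S, and the two languages coincide.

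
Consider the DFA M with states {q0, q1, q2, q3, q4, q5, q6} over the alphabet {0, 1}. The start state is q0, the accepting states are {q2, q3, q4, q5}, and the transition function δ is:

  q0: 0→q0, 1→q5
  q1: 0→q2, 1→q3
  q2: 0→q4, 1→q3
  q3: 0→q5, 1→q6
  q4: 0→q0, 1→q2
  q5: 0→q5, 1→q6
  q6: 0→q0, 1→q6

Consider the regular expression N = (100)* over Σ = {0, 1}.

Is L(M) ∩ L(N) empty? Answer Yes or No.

No

The string 100 is accepted by both M and N.
Hence L(M) ∩ L(N) ≠ ∅.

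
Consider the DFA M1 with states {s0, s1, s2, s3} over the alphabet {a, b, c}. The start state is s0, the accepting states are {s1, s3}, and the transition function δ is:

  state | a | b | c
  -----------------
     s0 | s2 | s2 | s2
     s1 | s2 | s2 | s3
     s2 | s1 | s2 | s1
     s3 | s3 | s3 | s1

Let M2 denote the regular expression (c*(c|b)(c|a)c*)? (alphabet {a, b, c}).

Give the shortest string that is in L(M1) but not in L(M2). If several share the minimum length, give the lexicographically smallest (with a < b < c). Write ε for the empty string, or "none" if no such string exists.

aa

The string aa is accepted by M1 but not by M2.
No shorter string lies in the difference, and aa is the lexicographically first length-2 string in L(M1) \ L(M2).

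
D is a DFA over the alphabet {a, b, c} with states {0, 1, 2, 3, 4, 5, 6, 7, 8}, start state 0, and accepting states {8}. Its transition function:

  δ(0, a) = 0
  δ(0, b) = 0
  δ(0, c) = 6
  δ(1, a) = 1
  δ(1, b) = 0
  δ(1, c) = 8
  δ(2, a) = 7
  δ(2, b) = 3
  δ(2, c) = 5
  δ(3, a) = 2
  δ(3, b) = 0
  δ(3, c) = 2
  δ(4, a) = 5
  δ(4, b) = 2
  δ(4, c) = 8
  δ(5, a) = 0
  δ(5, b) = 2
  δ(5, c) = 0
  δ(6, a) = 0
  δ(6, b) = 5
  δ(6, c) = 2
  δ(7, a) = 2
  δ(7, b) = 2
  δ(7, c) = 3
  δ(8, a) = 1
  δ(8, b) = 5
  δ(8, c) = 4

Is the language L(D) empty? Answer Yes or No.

Yes

The states reachable from the start state are {0, 2, 3, 5, 6, 7}.
None of the accepting states {8} is reachable, so no string is accepted and L(D) = ∅.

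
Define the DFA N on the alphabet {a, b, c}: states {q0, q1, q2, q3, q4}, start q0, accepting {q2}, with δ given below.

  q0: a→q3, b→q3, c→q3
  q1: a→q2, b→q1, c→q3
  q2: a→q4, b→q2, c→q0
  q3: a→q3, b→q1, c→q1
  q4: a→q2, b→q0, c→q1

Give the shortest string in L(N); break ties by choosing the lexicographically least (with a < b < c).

aba

A breadth-first search from q0 reaches an accepting state first via the path q0 → q3 → q1 → q2 on input aba.
No string of length < 3 is accepted (BFS exhausts all shorter strings without reaching an accepting state), and aba is the lexicographically least accepting string of length 3.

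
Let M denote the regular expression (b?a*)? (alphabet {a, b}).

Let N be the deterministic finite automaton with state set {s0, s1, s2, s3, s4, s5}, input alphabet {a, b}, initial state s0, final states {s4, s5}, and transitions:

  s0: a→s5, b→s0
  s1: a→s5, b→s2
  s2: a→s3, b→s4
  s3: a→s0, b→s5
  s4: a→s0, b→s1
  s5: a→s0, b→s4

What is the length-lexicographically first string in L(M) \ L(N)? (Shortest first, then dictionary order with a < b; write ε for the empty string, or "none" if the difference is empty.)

ε

The empty string ε is accepted by M but not by N.
Since ε is the unique shortest string, it is the required witness.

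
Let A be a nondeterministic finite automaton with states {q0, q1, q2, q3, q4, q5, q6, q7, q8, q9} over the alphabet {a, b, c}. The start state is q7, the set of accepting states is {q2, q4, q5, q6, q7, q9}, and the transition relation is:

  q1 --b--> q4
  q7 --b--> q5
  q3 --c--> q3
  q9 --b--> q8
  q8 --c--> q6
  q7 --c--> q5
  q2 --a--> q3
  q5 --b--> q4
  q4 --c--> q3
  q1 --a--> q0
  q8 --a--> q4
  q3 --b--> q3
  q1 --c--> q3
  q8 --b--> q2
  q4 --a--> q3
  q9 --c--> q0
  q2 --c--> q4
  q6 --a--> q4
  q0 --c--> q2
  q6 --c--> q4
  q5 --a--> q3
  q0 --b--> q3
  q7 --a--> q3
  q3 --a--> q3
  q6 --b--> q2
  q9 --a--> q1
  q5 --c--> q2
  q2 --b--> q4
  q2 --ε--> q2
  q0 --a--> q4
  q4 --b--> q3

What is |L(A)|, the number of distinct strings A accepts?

11

The useful subgraph on states {q2, q4, q5, q7} is acyclic, so L(A) is finite; the longest accepting path visits 4 useful states, giving maximum string length 3.
Counting accepting paths from q7 by length: 1 of length 0, 2 of length 1, 4 of length 2, 4 of length 3. Total 11.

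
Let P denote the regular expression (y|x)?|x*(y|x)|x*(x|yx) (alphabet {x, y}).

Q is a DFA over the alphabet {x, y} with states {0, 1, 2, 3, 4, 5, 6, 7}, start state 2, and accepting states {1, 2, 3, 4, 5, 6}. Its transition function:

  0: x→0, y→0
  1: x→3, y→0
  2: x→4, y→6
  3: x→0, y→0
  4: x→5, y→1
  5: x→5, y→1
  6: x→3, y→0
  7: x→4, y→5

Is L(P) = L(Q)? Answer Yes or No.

Yes

Converting the expression P to a DFA (subset construction, then merging equivalent states) gives the minimal DFA with states {p0, p1, p2, p3}, start state p0, accepting states {p0, p1, p2} and transitions p0: x→p0, y→p1; p1: x→p2, y→p3; p2: x→p3, y→p3; p3: x→p3, y→p3.
Exploring the product automaton P × Q from the start pair (p0, 2), following both machines on each input symbol, reaches 7 state pairs: (p0, 2), (p0, 4), (p1, 6), (p0, 5), (p1, 1), (p2, 3), (p3, 0).
P accepts in {p0, p1, p2} and Q accepts in {1, 2, 3, 4, 5, 6}. In every reachable pair the two components are either both accepting — (p0, 2), (p0, 4), (p1, 6), (p0, 5), (p1, 1), (p2, 3) — or both non-accepting, so no string is accepted by exactly one of the machines: L(P) \ L(Q) and L(Q) \ L(P) are both empty.
Hence every string is accepted by P iff it is accepted by Q, and the two languages coincide.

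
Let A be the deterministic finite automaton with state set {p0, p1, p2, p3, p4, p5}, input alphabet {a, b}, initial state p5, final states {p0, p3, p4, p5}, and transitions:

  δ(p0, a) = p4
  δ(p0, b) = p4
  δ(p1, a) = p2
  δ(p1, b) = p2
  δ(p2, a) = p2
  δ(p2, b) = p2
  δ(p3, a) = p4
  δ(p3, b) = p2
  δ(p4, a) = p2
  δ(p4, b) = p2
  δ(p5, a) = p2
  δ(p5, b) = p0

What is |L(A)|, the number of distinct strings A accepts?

4

The useful subgraph on states {p0, p4, p5} is acyclic, so L(A) is finite; the longest accepting path visits 3 useful states, giving maximum string length 2.
Counting accepting paths from p5 by length: 1 of length 0, 1 of length 1, 2 of length 2. Total 4.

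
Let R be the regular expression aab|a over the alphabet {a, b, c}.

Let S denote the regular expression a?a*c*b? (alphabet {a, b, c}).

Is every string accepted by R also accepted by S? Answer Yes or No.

Yes

Converting the expression R to a DFA (subset construction, then merging equivalent states) gives the minimal DFA with states {r0, r1, r2, r3, r4}, start state r0, accepting states {r1, r4} and transitions r0: a→r1, b→r2, c→r2; r1: a→r3, b→r2, c→r2; r2: a→r2, b→r2, c→r2; r3: a→r2, b→r4, c→r2; r4: a→r2, b→r2, c→r2.
Converting the expression S to a DFA (subset construction, then merging equivalent states) gives the minimal DFA with states {s0, s1, s2, s3}, start state s0, accepting states {s0, s1, s2} and transitions s0: a→s0, b→s1, c→s2; s1: a→s3, b→s3, c→s3; s2: a→s3, b→s1, c→s2; s3: a→s3, b→s3, c→s3.
Exploring the product automaton R × S from the start pair (r0, s0), following both machines on each input symbol, reaches 8 state pairs: (r0, s0), (r1, s0), (r2, s1), (r2, s2), (r3, s0), (r2, s3), (r2, s0), (r4, s1).
R accepts in {r1, r4} and S accepts in {s0, s1, s2}. The reachable pairs whose R-component is accepting are (r1, s0), (r4, s1); in each of them the S-component is accepting too, so the product for L(R) \ L(S) (R-component accepting, S-component rejecting) has no reachable accepting pair and the difference is empty.
Hence every string in L(R) is also in L(S).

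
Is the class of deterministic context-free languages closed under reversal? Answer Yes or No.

L = {c bⁿaⁿ : n≥0} ∪ {d b²ⁿaⁿ : n≥0} is a DCFL: the first symbol tells a deterministic PDA whether to pop one or two b's per a. Its reversal Lᴿ = {aⁿbⁿ c : n≥0} ∪ {aⁿb²ⁿ d : n≥0} is not. DCFLs are closed under right quotient by regular languages, and Lᴿ/{c, d} = {aⁿbⁿ : n≥0} ∪ {aⁿb²ⁿ : n≥0} — the standard context-free language accepted by no deterministic PDA (intuitively the machine would have to commit to a b-to-a ratio before the distinguishing marker arrives; formally, a DPDA for it would have a single run on aⁿb²ⁿ, accepting after the prefix aⁿbⁿ and accepting again after n more b's; an ordinary PDA that simulates it on a's and b's and, at any moment when it is accepting, may switch to reading only a fresh letter e while feeding each e to the simulation as a b, would accept aⁱbʲeᵏ (k≥1) exactly when both aⁱbʲ and aⁱbʲ⁺ᵏ are in the language, i.e. its language intersected with the regular set a*b*e⁺ would be exactly {aⁿbⁿeⁿ : n≥1} — impossible, since context-free languages are closed under intersection with regular sets and {aⁿbⁿeⁿ} is not context-free). So Lᴿ cannot be a DCFL.

No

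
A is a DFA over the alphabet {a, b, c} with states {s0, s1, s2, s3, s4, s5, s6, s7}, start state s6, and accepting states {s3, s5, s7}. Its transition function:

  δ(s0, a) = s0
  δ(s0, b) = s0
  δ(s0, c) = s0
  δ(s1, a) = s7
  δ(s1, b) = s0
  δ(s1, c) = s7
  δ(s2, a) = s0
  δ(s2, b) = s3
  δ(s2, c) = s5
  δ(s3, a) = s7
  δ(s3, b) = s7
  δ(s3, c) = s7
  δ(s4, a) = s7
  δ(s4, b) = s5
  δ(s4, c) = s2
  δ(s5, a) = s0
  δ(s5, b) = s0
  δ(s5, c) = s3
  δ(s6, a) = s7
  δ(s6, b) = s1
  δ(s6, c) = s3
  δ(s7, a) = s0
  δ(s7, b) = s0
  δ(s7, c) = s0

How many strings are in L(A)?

The useful subgraph on states {s1, s3, s6, s7} is acyclic, so L(A) is finite; the longest accepting path visits 3 useful states, giving maximum string length 2.
Counting accepting paths from s6 by length: 2 of length 1, 5 of length 2. Total 7.

7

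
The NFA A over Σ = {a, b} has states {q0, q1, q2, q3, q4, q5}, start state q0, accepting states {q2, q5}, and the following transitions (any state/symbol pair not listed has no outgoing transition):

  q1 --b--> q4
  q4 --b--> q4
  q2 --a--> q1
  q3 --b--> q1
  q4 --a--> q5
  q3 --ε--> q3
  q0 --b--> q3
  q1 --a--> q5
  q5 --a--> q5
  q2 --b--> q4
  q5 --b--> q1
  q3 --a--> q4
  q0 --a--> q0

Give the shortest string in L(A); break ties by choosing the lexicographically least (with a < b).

baa

A breadth-first search from q0 reaches an accepting state first via the path q0 → q3 → q4 → q5 on input baa.
No string of length < 3 is accepted (BFS exhausts all shorter strings without reaching an accepting state), and baa is the lexicographically least accepting string of length 3.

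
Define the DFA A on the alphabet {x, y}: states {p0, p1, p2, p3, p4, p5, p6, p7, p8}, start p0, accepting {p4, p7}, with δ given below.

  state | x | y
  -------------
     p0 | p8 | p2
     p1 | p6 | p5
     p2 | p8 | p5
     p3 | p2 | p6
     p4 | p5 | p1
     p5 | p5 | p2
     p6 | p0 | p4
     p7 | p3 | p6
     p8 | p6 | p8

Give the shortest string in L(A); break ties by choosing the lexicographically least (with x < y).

xxy

A breadth-first search from p0 reaches an accepting state first via the path p0 → p8 → p6 → p4 on input xxy.
No string of length < 3 is accepted (BFS exhausts all shorter strings without reaching an accepting state), and xxy is the lexicographically least accepting string of length 3.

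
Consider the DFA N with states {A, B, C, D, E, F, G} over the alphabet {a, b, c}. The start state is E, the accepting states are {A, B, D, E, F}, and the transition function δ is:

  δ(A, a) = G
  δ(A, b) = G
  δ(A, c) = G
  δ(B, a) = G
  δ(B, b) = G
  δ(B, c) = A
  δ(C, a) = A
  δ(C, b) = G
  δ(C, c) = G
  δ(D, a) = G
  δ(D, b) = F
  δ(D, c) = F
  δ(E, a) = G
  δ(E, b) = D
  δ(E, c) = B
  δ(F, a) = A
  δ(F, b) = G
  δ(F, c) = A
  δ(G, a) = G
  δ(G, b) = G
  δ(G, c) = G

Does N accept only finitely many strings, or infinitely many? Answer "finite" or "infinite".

finite

The useful states (reachable from E and able to reach an accepting state) are {A, B, D, E, F}.
Restricted to these states the transition graph has no cycle, so every accepting path has bounded length and L is finite.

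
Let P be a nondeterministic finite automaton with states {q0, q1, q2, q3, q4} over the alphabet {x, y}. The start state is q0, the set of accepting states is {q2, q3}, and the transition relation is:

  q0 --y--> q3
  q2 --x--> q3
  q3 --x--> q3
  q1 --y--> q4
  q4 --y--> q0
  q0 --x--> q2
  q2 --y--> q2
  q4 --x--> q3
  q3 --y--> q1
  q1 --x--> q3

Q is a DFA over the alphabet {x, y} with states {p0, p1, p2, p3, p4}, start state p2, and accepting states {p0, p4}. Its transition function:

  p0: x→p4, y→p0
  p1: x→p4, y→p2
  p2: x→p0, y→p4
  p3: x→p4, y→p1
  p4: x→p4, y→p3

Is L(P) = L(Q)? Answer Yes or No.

Yes

Exploring the product automaton P × Q from the start pair (q0, p2), following both machines on each input symbol, reaches 5 state pairs: (q0, p2), (q2, p0), (q3, p4), (q1, p3), (q4, p1).
P accepts in {q2, q3} and Q accepts in {p0, p4}. In every reachable pair the two components are either both accepting — (q2, p0), (q3, p4) — or both non-accepting, so no string is accepted by exactly one of the machines: L(P) \ L(Q) and L(Q) \ L(P) are both empty.
Hence every string is accepted by P iff it is accepted by Q, and the two languages coincide.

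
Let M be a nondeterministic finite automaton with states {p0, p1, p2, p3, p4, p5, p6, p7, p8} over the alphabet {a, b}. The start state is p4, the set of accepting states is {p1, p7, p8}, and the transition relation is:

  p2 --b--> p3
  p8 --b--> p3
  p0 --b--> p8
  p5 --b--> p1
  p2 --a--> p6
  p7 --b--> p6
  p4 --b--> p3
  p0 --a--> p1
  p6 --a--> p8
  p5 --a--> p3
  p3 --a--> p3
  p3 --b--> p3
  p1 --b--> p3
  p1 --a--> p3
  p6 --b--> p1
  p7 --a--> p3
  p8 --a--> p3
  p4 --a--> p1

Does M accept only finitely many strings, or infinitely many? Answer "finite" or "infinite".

The useful states (reachable from p4 and able to reach an accepting state) are {p1, p4}.
Restricted to these states the transition graph has no cycle, so every accepting path has bounded length and L is finite.

finite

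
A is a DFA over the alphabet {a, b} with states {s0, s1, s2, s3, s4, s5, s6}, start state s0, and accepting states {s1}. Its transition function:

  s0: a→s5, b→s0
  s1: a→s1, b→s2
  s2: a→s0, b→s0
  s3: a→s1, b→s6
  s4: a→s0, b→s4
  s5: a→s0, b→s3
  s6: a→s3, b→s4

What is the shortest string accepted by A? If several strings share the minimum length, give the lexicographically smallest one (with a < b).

A breadth-first search from s0 reaches an accepting state first via the path s0 → s5 → s3 → s1 on input aba.
No string of length < 3 is accepted (BFS exhausts all shorter strings without reaching an accepting state), and aba is the lexicographically least accepting string of length 3.

aba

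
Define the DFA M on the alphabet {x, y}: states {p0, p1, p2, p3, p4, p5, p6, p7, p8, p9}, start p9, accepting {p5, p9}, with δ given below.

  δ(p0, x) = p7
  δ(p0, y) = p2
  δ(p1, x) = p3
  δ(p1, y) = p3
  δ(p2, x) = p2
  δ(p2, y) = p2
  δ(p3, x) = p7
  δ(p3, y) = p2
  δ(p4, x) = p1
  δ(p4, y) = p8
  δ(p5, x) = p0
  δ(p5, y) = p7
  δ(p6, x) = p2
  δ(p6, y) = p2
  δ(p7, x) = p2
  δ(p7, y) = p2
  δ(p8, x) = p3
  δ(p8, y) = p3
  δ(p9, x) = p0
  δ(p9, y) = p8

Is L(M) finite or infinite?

finite

The useful states (reachable from p9 and able to reach an accepting state) are {p9}.
Restricted to these states the transition graph has no cycle, so every accepting path has bounded length and L is finite.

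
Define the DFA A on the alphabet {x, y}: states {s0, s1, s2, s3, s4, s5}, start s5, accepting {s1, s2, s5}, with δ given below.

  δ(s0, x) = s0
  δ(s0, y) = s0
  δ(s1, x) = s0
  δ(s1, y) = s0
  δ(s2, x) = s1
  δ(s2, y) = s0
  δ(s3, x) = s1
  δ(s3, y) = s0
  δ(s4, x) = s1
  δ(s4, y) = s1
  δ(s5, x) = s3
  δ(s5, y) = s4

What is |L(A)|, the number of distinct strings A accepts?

The useful subgraph on states {s1, s3, s4, s5} is acyclic, so L(A) is finite; the longest accepting path visits 3 useful states, giving maximum string length 2.
Counting accepting paths from s5 by length: 1 of length 0, 3 of length 2. Total 4.

4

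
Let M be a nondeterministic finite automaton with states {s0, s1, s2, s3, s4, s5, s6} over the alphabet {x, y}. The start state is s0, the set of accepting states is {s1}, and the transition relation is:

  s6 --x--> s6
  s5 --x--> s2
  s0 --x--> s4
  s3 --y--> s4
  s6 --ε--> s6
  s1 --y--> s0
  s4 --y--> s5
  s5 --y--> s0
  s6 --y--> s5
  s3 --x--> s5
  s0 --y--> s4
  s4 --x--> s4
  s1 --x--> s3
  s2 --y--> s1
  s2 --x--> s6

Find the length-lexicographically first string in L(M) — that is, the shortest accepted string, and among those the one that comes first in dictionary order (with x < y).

A breadth-first search from s0 reaches an accepting state first via the path s0 → s4 → s5 → s2 → s1 on input xyxy.
No string of length < 4 is accepted (BFS exhausts all shorter strings without reaching an accepting state), and xyxy is the lexicographically least accepting string of length 4.

xyxy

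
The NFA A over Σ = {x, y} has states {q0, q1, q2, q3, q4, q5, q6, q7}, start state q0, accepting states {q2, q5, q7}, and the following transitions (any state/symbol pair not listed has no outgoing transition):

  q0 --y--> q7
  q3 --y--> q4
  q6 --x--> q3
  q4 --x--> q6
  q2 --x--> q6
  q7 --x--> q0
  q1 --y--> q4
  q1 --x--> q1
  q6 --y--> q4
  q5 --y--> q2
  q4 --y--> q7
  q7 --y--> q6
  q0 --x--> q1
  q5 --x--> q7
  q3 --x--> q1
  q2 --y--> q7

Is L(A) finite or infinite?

infinite

State q1 is reachable from the start and can reach an accepting state, and it lies on the cycle q1 → q1.
Traversing that cycle any number of times yields accepted strings of unbounded length, so the language is infinite.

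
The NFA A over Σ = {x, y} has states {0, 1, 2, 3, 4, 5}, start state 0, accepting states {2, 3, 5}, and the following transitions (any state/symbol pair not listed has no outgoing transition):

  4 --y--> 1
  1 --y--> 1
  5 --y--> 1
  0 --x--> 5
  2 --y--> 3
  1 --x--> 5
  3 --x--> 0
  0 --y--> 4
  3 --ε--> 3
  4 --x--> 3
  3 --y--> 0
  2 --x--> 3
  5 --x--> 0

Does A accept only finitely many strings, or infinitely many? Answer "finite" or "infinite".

infinite

State 1 is reachable from the start and can reach an accepting state, and it lies on the cycle 1 → 1.
Traversing that cycle any number of times yields accepted strings of unbounded length, so the language is infinite.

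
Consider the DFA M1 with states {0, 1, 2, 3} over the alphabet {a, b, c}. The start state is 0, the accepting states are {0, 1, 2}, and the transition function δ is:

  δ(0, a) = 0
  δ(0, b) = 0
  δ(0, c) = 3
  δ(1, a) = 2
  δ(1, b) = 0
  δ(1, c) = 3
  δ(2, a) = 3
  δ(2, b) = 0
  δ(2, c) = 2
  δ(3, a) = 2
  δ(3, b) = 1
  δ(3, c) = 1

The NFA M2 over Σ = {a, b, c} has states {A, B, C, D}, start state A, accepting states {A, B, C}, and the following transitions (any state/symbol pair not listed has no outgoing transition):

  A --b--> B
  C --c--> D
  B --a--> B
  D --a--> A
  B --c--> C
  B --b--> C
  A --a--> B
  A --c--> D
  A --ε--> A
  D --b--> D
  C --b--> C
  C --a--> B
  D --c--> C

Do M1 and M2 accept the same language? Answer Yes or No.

The string cb is accepted by M1 but rejected by M2.
So L(M1) ≠ L(M2).

No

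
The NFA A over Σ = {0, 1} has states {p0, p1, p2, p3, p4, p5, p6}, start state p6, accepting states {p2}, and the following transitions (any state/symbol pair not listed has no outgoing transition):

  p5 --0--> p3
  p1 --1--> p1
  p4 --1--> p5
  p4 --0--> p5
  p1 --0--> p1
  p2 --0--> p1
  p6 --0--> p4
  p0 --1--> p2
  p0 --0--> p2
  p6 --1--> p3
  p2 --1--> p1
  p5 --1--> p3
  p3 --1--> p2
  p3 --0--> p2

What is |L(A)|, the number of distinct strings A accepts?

The useful subgraph on states {p2, p3, p4, p5, p6} is acyclic, so L(A) is finite; the longest accepting path visits 5 useful states, giving maximum string length 4.
Counting accepting paths from p6 by length: 2 of length 2, 8 of length 4. Total 10.

10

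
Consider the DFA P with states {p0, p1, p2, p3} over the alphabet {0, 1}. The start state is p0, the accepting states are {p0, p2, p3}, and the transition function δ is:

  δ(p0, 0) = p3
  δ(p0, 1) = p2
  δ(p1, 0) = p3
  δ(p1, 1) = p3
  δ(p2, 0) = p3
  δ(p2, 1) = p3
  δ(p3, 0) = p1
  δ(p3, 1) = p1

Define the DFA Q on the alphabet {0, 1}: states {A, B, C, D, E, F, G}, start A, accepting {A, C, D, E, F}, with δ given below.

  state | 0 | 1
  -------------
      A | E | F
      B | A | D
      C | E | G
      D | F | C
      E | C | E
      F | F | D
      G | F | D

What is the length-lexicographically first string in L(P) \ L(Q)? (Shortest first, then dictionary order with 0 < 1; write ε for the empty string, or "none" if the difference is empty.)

The string 001 is accepted by P but not by Q.
No shorter string lies in the difference, and 001 is the lexicographically first length-3 string in L(P) \ L(Q).

001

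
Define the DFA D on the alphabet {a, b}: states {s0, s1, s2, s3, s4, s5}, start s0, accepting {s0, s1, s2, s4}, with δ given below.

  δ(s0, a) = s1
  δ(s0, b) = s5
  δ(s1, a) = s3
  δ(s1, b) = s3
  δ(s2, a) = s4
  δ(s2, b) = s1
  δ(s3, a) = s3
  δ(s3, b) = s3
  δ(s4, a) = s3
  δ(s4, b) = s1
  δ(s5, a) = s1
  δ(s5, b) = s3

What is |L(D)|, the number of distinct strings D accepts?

3

The useful subgraph on states {s0, s1, s5} is acyclic, so L(D) is finite; the longest accepting path visits 3 useful states, giving maximum string length 2.
Counting accepting paths from s0 by length: 1 of length 0, 1 of length 1, 1 of length 2. Total 3.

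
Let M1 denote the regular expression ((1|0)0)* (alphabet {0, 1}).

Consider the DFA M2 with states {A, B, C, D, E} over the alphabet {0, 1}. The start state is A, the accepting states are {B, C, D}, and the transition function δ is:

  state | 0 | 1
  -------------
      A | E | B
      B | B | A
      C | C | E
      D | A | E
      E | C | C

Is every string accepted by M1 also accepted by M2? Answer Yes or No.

The empty string ε is in L(M1) but not in L(M2).
So L(M1) ⊄ L(M2).

No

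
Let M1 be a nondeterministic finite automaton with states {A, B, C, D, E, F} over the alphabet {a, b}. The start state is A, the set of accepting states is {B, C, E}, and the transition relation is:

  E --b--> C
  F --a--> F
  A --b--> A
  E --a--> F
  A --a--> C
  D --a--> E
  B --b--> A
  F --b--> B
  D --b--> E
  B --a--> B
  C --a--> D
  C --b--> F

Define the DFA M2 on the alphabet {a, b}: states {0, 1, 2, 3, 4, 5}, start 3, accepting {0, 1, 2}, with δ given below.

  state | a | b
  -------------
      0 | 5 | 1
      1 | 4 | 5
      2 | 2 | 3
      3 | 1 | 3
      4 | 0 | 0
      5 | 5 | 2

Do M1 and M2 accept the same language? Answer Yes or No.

Yes

Exploring the product automaton M1 × M2 from the start pair (A, 3), following both machines on each input symbol, reaches 6 state pairs: (A, 3), (C, 1), (D, 4), (F, 5), (E, 0), (B, 2).
M1 accepts in {B, C, E} and M2 accepts in {0, 1, 2}. In every reachable pair the two components are either both accepting — (C, 1), (E, 0), (B, 2) — or both non-accepting, so no string is accepted by exactly one of the machines: L(M1) \ L(M2) and L(M2) \ L(M1) are both empty.
Hence every string is accepted by M1 iff it is accepted by M2, and the two languages coincide.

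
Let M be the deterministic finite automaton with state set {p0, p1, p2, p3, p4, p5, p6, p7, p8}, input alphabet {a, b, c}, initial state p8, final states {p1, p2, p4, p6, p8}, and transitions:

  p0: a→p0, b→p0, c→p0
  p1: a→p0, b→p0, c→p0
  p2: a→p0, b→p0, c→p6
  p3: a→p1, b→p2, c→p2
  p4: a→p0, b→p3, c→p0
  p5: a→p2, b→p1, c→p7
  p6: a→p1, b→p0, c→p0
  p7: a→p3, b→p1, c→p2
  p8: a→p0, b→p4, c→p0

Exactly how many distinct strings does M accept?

9

The useful subgraph on states {p1, p2, p3, p4, p6, p8} is acyclic, so L(M) is finite; the longest accepting path visits 6 useful states, giving maximum string length 5.
Counting accepting paths from p8 by length: 1 of length 0, 1 of length 1, 3 of length 3, 2 of length 4, 2 of length 5. Total 9.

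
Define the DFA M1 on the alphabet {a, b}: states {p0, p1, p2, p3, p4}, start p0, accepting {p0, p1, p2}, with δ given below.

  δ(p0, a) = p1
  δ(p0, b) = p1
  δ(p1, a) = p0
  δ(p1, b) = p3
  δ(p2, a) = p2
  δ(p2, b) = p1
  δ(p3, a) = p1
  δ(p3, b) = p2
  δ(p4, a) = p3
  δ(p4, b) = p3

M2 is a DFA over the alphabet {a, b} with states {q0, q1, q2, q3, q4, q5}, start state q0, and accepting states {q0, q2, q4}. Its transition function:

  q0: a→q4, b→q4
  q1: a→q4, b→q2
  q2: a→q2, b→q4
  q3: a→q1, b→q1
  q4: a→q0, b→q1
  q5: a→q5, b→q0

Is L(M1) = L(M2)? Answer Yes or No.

Exploring the product automaton M1 × M2 from the start pair (p0, q0), following both machines on each input symbol, reaches 4 state pairs: (p0, q0), (p1, q4), (p3, q1), (p2, q2).
M1 accepts in {p0, p1, p2} and M2 accepts in {q0, q2, q4}. In every reachable pair the two components are either both accepting — (p0, q0), (p1, q4), (p2, q2) — or both non-accepting, so no string is accepted by exactly one of the machines: L(M1) \ L(M2) and L(M2) \ L(M1) are both empty.
Hence every string is accepted by M1 iff it is accepted by M2, and the two languages coincide.

Yes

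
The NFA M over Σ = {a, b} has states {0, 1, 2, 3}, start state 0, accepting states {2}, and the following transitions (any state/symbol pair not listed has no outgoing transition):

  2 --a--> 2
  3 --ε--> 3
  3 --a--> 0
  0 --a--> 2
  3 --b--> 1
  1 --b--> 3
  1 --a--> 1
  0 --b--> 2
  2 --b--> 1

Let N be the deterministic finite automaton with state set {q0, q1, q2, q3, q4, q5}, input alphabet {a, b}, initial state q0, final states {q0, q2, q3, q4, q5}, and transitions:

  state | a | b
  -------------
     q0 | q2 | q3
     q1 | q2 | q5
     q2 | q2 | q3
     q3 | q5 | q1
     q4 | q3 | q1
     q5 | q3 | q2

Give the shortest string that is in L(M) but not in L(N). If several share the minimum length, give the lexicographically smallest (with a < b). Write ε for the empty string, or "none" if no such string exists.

The string bbbab is accepted by M but not by N.
No shorter string lies in the difference, and bbbab is the lexicographically first length-5 string in L(M) \ L(N).

bbbab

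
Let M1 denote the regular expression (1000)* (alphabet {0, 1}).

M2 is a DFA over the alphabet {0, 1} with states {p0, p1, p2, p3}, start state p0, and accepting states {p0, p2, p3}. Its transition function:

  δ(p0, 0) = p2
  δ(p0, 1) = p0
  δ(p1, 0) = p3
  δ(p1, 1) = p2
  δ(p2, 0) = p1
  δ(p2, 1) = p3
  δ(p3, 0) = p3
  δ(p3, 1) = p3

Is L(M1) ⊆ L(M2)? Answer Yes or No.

Converting the expression M1 to a DFA (subset construction, then merging equivalent states) gives the minimal DFA with states {r0, r1, r2, r3, r4}, start state r0, accepting states {r0} and transitions r0: 0→r1, 1→r2; r1: 0→r1, 1→r1; r2: 0→r3, 1→r1; r3: 0→r4, 1→r1; r4: 0→r0, 1→r1.
Exploring the product automaton M1 × M2 from the start pair (r0, p0), following both machines on each input symbol, reaches 12 state pairs: (r0, p0), (r1, p2), (r2, p0), (r1, p1), (r1, p3), (r3, p2), (r1, p0), (r4, p1), (r0, p3), (r2, p3), (r3, p3), (r4, p3).
M1 accepts in {r0} and M2 accepts in {p0, p2, p3}. The reachable pairs whose M1-component is accepting are (r0, p0), (r0, p3); in each of them the M2-component is accepting too, so the product for L(M1) \ L(M2) (M1-component accepting, M2-component rejecting) has no reachable accepting pair and the difference is empty.
Hence every string in L(M1) is also in L(M2).

Yes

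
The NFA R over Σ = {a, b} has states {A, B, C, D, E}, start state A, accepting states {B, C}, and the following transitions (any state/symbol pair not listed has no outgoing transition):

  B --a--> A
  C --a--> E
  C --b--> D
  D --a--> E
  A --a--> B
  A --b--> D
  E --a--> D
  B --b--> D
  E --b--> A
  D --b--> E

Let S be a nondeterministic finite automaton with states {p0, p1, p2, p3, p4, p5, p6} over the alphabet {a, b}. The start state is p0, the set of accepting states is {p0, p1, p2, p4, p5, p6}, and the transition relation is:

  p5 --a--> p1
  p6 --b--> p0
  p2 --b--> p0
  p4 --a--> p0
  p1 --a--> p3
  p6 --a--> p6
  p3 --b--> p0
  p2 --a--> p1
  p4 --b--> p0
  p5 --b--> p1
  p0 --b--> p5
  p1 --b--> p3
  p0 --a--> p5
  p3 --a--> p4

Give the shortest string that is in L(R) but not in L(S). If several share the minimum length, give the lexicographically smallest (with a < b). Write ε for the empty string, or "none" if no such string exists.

aaa

The string aaa is accepted by R but not by S.
No shorter string lies in the difference, and aaa is the lexicographically first length-3 string in L(R) \ L(S).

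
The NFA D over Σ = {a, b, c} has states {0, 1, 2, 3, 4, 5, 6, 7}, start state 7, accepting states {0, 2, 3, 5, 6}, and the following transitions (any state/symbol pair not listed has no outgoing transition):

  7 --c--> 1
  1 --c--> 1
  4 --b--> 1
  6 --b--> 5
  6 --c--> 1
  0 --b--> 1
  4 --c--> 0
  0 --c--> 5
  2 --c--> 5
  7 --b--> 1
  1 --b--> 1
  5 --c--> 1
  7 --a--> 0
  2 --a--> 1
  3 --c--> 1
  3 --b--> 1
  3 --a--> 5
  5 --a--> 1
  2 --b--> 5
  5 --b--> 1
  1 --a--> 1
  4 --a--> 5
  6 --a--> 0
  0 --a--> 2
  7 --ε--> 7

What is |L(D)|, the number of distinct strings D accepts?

The useful subgraph on states {0, 2, 5, 7} is acyclic, so L(D) is finite; the longest accepting path visits 4 useful states, giving maximum string length 3.
Counting accepting paths from 7 by length: 1 of length 1, 2 of length 2, 2 of length 3. Total 5.

5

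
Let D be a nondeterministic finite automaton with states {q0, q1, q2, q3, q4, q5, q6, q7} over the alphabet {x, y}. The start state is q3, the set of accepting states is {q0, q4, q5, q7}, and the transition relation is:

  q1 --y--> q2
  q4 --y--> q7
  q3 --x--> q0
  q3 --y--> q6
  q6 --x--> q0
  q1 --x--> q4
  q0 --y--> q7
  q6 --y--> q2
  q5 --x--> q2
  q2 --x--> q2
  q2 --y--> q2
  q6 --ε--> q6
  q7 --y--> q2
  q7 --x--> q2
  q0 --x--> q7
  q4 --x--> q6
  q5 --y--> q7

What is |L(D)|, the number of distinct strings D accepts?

The useful subgraph on states {q0, q3, q6, q7} is acyclic, so L(D) is finite; the longest accepting path visits 4 useful states, giving maximum string length 3.
Counting accepting paths from q3 by length: 1 of length 1, 3 of length 2, 2 of length 3. Total 6.

6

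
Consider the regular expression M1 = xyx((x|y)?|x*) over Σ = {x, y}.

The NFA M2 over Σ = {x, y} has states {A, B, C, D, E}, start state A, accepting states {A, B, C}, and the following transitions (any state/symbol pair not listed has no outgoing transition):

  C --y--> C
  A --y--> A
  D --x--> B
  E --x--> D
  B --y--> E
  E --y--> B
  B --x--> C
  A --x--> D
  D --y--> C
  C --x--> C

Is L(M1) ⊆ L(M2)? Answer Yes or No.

Converting the expression M1 to a DFA (subset construction, then merging equivalent states) gives the minimal DFA with states {r0, r1, r2, r3, r4, r5, r6}, start state r0, accepting states {r4, r5, r6} and transitions r0: x→r1, y→r2; r1: x→r2, y→r3; r2: x→r2, y→r2; r3: x→r4, y→r2; r4: x→r5, y→r6; r5: x→r5, y→r2; r6: x→r2, y→r2.
Exploring the product automaton M1 × M2 from the start pair (r0, A), following both machines on each input symbol, reaches 11 state pairs: (r0, A), (r1, D), (r2, A), (r2, B), (r3, C), (r2, D), (r2, C), (r2, E), (r4, C), (r5, C), (r6, C).
M1 accepts in {r4, r5, r6} and M2 accepts in {A, B, C}. The reachable pairs whose M1-component is accepting are (r4, C), (r5, C), (r6, C); in each of them the M2-component is accepting too, so the product for L(M1) \ L(M2) (M1-component accepting, M2-component rejecting) has no reachable accepting pair and the difference is empty.
Hence every string in L(M1) is also in L(M2).

Yes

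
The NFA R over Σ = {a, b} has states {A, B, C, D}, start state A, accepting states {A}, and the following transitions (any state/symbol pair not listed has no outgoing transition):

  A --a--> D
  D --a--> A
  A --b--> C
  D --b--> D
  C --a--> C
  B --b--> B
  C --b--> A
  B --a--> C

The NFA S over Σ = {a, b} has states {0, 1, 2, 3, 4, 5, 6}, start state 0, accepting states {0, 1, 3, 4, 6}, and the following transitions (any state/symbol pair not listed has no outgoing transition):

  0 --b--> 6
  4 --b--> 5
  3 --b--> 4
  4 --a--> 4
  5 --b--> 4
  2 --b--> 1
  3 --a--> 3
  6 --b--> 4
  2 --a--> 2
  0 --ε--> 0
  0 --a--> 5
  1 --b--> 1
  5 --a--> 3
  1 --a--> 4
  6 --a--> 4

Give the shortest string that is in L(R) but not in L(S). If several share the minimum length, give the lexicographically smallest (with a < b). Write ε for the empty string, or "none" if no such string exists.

The string bab is accepted by R but not by S.
No shorter string lies in the difference, and bab is the lexicographically first length-3 string in L(R) \ L(S).

bab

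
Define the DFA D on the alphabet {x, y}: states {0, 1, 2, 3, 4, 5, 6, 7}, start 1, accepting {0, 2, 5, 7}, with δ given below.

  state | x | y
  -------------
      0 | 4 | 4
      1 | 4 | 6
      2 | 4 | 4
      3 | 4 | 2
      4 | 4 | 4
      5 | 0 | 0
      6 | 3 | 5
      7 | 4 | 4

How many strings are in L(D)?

The useful subgraph on states {0, 1, 2, 3, 5, 6} is acyclic, so L(D) is finite; the longest accepting path visits 4 useful states, giving maximum string length 3.
Counting accepting paths from 1 by length: 1 of length 2, 3 of length 3. Total 4.

4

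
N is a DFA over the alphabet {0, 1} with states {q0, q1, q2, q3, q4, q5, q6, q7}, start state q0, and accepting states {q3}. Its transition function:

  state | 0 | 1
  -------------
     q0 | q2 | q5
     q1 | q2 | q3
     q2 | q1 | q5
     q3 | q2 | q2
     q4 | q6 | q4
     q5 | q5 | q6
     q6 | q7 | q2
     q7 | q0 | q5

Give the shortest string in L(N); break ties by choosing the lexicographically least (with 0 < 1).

A breadth-first search from q0 reaches an accepting state first via the path q0 → q2 → q1 → q3 on input 001.
No string of length < 3 is accepted (BFS exhausts all shorter strings without reaching an accepting state), and 001 is the lexicographically least accepting string of length 3.

001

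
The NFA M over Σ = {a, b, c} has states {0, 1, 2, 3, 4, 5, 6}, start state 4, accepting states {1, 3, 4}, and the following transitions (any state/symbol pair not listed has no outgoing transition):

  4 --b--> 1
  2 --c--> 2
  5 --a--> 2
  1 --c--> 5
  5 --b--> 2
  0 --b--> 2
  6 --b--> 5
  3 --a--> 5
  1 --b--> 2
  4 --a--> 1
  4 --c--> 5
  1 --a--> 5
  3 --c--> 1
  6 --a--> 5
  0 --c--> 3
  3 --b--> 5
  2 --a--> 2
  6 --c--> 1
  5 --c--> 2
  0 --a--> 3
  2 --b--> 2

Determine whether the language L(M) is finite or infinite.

finite

The useful states (reachable from 4 and able to reach an accepting state) are {1, 4}.
Restricted to these states the transition graph has no cycle, so every accepting path has bounded length and L is finite.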